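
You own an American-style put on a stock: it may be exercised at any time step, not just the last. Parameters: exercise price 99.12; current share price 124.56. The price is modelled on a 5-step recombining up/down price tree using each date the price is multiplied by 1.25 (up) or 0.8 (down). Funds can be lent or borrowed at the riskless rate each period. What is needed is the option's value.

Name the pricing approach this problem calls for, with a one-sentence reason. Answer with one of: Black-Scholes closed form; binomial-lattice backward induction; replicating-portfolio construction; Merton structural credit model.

Key observation: the defining feature is the embedded early-exercise option across 5 discrete dates on the spot-124.56 tree; pricing the strike-99.12 put means working backward with an exercise test at every node.

framework: binomial-lattice backward induction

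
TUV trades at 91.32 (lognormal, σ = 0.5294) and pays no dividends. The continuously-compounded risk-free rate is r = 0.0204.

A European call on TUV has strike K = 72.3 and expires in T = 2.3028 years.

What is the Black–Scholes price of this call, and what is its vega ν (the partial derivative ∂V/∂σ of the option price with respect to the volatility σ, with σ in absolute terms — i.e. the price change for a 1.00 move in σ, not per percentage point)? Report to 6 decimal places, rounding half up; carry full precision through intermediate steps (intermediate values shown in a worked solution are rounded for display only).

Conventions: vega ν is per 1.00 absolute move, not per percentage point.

price = 37.601208
ν = 41.703849

σ√T = 0.5294·√2.3028 = 0.803363
d₁ = (ln(S/K) + (r+σ²/2)T) / (σ√T) = (ln(91.32/72.3) + (0.0204+0.5294²/2)·2.3028) / 0.803363 = (0.233546 + 0.369674) / 0.803363 = 0.750867
d₂ = d₁ − σ√T = 0.750867 − 0.803363 = -0.052496
e^{−rT} = 0.954109
N(d₁) = 0.773634,  N(d₂) = 0.479067
Call price V = S·N(d₁) − K·e^{−rT}·N(d₂) = 70.648229 − 33.047021 = 37.601208
φ(d₁) = (1/√(2π))·e^{−d₁²/2} = 0.300942
ν = S·φ(d₁)·√T = 41.703849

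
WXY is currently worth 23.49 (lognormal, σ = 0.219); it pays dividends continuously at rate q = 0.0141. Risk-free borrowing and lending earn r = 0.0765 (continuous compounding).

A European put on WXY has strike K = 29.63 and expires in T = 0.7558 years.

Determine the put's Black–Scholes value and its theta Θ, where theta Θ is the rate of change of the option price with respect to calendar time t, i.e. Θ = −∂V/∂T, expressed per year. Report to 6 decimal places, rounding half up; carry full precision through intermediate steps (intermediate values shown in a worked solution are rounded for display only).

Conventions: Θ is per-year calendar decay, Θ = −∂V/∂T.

σ√T = 0.219·√0.7558 = 0.190392
d₁ = (ln(S/K) + (r−q+σ²/2)T) / (σ√T) = (ln(23.49/29.63) + (0.0765−0.0141+0.219²/2)·0.7558) / 0.190392 = (-0.232213 + 0.065286) / 0.190392 = -0.876752
d₂ = d₁ − σ√T = -0.876752 − 0.190392 = -1.067144
e^{−rT} = 0.943821
e^{−qT} = 0.989400
N(−d₁) = 0.809689,  N(−d₂) = 0.857047
Put price V = K·e^{−rT}·N(−d₂) − S·e^{−qT}·N(−d₁) = 23.967664 − 18.817992 = 5.149672
φ(d₁) = (1/√(2π))·e^{−d₁²/2} = 0.271638
Θ = −S·e^{−qT}·φ(d₁)·σ/(2√T) − q·S·e^{−qT}·N(−d₁) + r·K·e^{−rT}·N(−d₂) = −0.795162 − 0.265334 + 1.833526 = 0.773031

price = 5.149672
Θ = 0.773031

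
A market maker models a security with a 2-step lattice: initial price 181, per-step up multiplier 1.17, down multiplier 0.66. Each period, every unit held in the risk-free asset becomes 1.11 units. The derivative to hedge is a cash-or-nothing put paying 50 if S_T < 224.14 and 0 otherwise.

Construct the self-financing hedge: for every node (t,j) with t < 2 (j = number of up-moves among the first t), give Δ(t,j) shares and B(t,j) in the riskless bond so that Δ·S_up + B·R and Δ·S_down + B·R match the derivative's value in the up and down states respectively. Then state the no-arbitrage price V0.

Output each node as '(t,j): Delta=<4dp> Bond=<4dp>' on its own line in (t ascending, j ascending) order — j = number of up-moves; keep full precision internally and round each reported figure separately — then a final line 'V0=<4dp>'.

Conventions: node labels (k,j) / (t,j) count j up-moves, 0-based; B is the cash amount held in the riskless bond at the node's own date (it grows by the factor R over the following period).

Under the risk-neutral measure, an up-move has probability p* = (R−d)/(u−d) = 0.8824 and values discount at R = 1.11.
At maturity the claim pays: V(2,0)=50.0000, V(2,1)=50.0000, V(2,2)=0.0000
Node (1,0) S=119.4600: V=(p*·50.0000+(1−p*)·50.0000)/1.11=45.0450; Δ=(50.0000−50.0000)/(139.7682−78.8436)=0.0000; B=V−Δ·S=45.0450
Node (1,1) S=211.7700: V=(p*·0.0000+(1−p*)·50.0000)/1.11=5.2994; Δ=(0.0000−50.0000)/(247.7709−139.7682)=-0.4630; B=V−Δ·S=103.3386
Node (0,0) S=181.0000: V=(p*·5.2994+(1−p*)·45.0450)/1.11=8.9868; Δ=(5.2994−45.0450)/(211.7700−119.4600)=-0.4306; B=V−Δ·S=86.9194
Verification: the root portfolio costs Δ(0,0)·S0 + B(0,0) = 8.9868, matching V0.

(0,0): Delta=-0.4306 Bond=86.9194
(1,0): Delta=0.0000 Bond=45.0450
(1,1): Delta=-0.4630 Bond=103.3386
V0=8.9868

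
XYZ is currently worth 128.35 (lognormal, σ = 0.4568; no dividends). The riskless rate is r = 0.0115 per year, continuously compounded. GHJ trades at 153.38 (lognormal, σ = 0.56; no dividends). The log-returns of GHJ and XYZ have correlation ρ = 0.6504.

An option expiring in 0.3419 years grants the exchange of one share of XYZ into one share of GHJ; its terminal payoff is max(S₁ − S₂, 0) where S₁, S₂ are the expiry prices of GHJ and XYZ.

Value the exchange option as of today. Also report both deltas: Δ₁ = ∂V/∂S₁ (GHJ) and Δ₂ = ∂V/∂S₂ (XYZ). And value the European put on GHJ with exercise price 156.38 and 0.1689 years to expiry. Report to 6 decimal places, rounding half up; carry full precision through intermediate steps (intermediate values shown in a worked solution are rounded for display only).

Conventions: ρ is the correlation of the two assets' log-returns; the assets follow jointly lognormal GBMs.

σ_eff = √(σ₁² + σ₂² − 2ρσ₁σ₂) = √(0.56² + 0.4568² − 2·0.6504·0.56·0.4568) = 0.435329
d₁ = (ln(S₁/S₂) + (q₂ − q₁ + σ_eff²/2)T) / (σ_eff√T) = (ln(153.38/128.35) + (0.0 − 0.0 + 0.094756)·0.3419) / 0.254546 = 0.827175
d₂ = d₁ − σ_eff√T = 0.827175 − 0.254546 = 0.572629
N(d₁) = 0.795931,  N(d₂) = 0.716552
V = S₁·e^{−q₁T}·N(d₁) − S₂·e^{−q₂T}·N(d₂) = 122.079924 − 91.969454 = 30.110470
Δ₁ = e^{−q₁T}·N(d₁) = 0.795931;  Δ₂ = −e^{−q₂T}·N(d₂) = -0.716552
[vanilla: GHJ put K=156.38]
σ√T = 0.56·√0.1689 = 0.230146
d₁ = (ln(S/K) + (r+σ²/2)T) / (σ√T) = (ln(153.38/156.38) + (0.0115+0.56²/2)·0.1689) / 0.230146 = (-0.019370 + 0.028426) / 0.230146 = 0.039347
d₂ = d₁ − σ√T = 0.039347 − 0.230146 = -0.190799
e^{−rT} = 0.998060
N(−d₁) = 0.484307,  N(−d₂) = 0.575659
price = K·e^{−rT}·N(−d₂) − S·N(−d₁) = 89.846798 − 74.283017 = 15.563781

exchange price = 30.110470
Δ1 = 0.795931
Δ2 = -0.716552
price(GHJ put K=156.38) = 15.563781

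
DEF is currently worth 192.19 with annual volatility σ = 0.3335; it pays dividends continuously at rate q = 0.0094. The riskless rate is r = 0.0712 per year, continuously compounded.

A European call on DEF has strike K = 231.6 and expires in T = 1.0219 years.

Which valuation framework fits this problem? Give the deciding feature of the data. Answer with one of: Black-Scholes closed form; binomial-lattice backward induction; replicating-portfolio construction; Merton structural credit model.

Key observation: everything needed for the exact continuous-time valuation of the European call on DEF (strike 231.6) is given, and no feature rules the closed form out.

framework: Black-Scholes closed form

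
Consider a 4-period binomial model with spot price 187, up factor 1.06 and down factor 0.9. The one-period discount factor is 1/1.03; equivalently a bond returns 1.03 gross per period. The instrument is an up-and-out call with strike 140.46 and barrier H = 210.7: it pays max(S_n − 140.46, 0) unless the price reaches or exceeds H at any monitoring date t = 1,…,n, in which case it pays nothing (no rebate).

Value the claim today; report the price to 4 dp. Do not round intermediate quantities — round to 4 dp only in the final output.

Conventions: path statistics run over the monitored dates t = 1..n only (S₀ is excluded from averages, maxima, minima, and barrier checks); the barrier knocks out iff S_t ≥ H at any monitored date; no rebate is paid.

price = 19.8363

With p* = (R−d)/(u−d) = 0.8125, sum probability × payoff across the paths and divide by R^4.
Enumerate all 2^4 = 16 price paths (U = up ×1.06, D = down ×0.9); each path with k up-moves has probability p*^k·(1−p*)^(4−k).
DDDD: M=168.3000, payoff=0.0000, prob=0.001236
UDDD: M=198.2200, payoff=4.0424, prob=0.005356
DUDD: M=178.3980, payoff=4.0424, prob=0.005356
UUDD: M=210.1132, payoff=29.7317, prob=0.023209
DDUD: M=168.3000, payoff=4.0424, prob=0.005356
UDUD: M=198.2200, payoff=29.7317, prob=0.023209
DUUD: M=189.1019, payoff=29.7317, prob=0.023209
UUUD: M=222.7200, payoff=0.0000, prob=0.100571
DDDU: M=168.3000, payoff=4.0424, prob=0.005356
UDDU: M=198.2200, payoff=29.7317, prob=0.023209
DUDU: M=178.3980, payoff=29.7317, prob=0.023209
UUDU: M=210.1132, payoff=59.9880, prob=0.100571
DDUU: M=170.1917, payoff=29.7317, prob=0.023209
UDUU: M=200.4480, payoff=59.9880, prob=0.100571
DUUU: M=200.4480, payoff=59.9880, prob=0.100571
UUUU: M=236.0832, payoff=0.0000, prob=0.435806
Price = Σ prob·payoff / R^4 = 22.325890 / 1.125509 = 19.8363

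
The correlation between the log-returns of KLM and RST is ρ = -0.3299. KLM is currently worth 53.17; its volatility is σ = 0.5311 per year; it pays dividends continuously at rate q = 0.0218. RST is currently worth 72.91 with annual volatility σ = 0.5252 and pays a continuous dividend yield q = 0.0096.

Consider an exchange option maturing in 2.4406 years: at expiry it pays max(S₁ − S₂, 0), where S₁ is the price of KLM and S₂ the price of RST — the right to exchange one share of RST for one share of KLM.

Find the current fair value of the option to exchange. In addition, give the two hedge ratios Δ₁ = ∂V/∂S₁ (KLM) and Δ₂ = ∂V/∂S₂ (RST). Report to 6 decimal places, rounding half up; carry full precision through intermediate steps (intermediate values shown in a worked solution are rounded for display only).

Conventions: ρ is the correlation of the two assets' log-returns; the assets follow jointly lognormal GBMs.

σ_eff = √(σ₁² + σ₂² − 2ρσ₁σ₂) = √(0.5311² + 0.5252² − 2·-0.3299·0.5311·0.5252) = 0.861361
d₁ = (ln(S₁/S₂) + (q₂ − q₁ + σ_eff²/2)T) / (σ_eff√T) = (ln(53.17/72.91) + (0.0096 − 0.0218 + 0.370971)·2.4406) / 1.345654 = 0.416070
d₂ = d₁ − σ_eff√T = 0.416070 − 1.345654 = -0.929585
N(d₁) = 0.661320,  N(d₂) = 0.176293
V = S₁·e^{−q₁T}·N(d₁) − S₂·e^{−q₂T}·N(d₂) = 33.340489 − 12.555875 = 20.784613
Key observation: the rate r is irrelevant here: denominating values in RST turns the exchange into a ratio option on S₁/S₂, and discounting at r drops out.
Δ₁ = e^{−q₁T}·N(d₁) = 0.627055;  Δ₂ = −e^{−q₂T}·N(d₂) = -0.172211

exchange price = 20.784613
Δ1 = 0.627055
Δ2 = -0.172211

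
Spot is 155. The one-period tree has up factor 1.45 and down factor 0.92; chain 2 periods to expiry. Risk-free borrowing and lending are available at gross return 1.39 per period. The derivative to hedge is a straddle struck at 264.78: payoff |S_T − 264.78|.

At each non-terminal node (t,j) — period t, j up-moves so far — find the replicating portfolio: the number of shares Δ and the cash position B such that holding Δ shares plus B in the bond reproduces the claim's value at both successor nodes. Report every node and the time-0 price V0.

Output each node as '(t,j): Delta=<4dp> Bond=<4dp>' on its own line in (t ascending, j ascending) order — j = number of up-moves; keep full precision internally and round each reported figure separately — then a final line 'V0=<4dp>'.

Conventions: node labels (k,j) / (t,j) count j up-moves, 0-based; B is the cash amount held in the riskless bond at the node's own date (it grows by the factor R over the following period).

No-arbitrage ⇒ martingale measure with p* = (R−d)/(u−d) = 0.8868.
Terminal payoffs: V(2,0)=133.5880, V(2,1)=58.0100, V(2,2)=61.1075
  t=1,j=0: stock 142.6000 → up 206.7700 (V=58.0100), down 131.1920 (V=133.5880). Price 47.8892; hedge Δ=-1.0000, bond B=190.4892.
  t=1,j=1: stock 224.7500 → up 325.8875 (V=61.1075), down 206.7700 (V=58.0100). Price 43.7100; hedge Δ=0.0260, bond B=37.8656.
  t=0,j=0: stock 155.0000 → up 224.7500 (V=43.7100), down 142.6000 (V=47.8892). Price 31.7864; hedge Δ=-0.0509, bond B=39.6718.
Sanity check at the root: Δ(0,0)·S0 + B(0,0) reproduces V0 = 31.7864.

(0,0): Delta=-0.0509 Bond=39.6718
(1,0): Delta=-1.0000 Bond=190.4892
(1,1): Delta=0.0260 Bond=37.8656
V0=31.7864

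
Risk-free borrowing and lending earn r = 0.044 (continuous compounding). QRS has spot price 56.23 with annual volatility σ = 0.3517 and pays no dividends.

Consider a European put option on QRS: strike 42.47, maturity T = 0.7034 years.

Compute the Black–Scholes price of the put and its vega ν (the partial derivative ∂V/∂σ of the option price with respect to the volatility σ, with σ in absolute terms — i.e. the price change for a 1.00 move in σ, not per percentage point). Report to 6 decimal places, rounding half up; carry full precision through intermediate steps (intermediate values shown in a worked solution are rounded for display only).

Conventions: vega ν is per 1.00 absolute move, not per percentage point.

price = 1.053445
ν = 9.115115

σ√T = 0.3517·√0.7034 = 0.294967
d₁ = (ln(S/K) + (r+σ²/2)T) / (σ√T) = (ln(56.23/42.47) + (0.044+0.3517²/2)·0.7034) / 0.294967 = (0.280652 + 0.074452) / 0.294967 = 1.203880
d₂ = d₁ − σ√T = 1.203880 − 0.294967 = 0.908913
e^{−rT} = 0.969524
N(−d₁) = 0.114318,  N(−d₂) = 0.181698
Put price V = K·e^{−rT}·N(−d₂) − S·N(−d₁) = 7.481549 − 6.428104 = 1.053445
φ(d₁) = (1/√(2π))·e^{−d₁²/2} = 0.193283
ν = S·φ(d₁)·√T = 9.115115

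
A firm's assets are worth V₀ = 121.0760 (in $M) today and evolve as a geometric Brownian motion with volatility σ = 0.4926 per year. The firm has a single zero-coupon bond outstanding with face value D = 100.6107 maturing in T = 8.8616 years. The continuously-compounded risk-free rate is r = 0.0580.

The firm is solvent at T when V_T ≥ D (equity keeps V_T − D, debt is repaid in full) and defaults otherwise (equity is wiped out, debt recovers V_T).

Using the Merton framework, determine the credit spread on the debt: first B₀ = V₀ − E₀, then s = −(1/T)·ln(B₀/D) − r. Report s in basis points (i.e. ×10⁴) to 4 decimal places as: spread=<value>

With assets at 121.0760 and a single debt payment of 100.6107 at 8.8616 years:
d₁ = [ln(V₀/D) + (r + σ²/2)T] / (σ√T)
   = [ln(121.0760/100.6107) + (0.0580 + 0.5·0.4926²)·8.8616] / (0.4926·√8.8616)
   = [0.185160 + 1.589128] / 1.466393 = 1.209967
d₂ = d₁ − σ√T = 1.209967 − 1.466393 = -0.256426
N(d₁) = 0.886854,  N(d₂) = 0.398811,  e^(−rT) = 0.598115
E₀ = V₀·N(d₁) − D·e^(−rT)·N(d₂)
   = 121.0760·0.886854 − 100.6107·0.598115·0.398811 = 83.377628
B₀ = V₀ − E₀ = 121.0760 − 83.377628 = 37.698372
spread = −(1/T)·ln(B₀/D) − r = −(1/8.8616)·ln(37.698372/100.6107) − 0.0580 = 0.05277477
in basis points: 0.05277477 × 10⁴ = 527.7477 bp

spread=527.7477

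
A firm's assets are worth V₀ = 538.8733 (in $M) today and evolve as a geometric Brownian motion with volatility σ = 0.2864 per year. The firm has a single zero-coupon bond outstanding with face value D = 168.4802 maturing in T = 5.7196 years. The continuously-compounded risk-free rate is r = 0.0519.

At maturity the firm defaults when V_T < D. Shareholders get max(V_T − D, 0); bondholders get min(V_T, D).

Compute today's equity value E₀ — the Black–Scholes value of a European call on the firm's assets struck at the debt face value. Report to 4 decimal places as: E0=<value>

Equity is a call on the firm's assets struck at D = 168.4802:
d₁ = [ln(V₀/D) + (r + σ²/2)T] / (σ√T)
   = [ln(538.8733/168.4802) + (0.0519 + 0.5·0.2864²)·5.7196] / (0.2864·√5.7196)
   = [1.162662 + 0.531422] / 0.684945 = 2.473314
d₂ = d₁ − σ√T = 2.473314 − 0.684945 = 1.788369
N(d₁) = 0.993307,  N(d₂) = 0.963142,  e^(−rT) = 0.743158
E₀ = V₀·N(d₁) − D·e^(−rT)·N(d₂)
   = 538.8733·0.993307 − 168.4802·0.743158·0.963142 = 414.674043

E0=414.6740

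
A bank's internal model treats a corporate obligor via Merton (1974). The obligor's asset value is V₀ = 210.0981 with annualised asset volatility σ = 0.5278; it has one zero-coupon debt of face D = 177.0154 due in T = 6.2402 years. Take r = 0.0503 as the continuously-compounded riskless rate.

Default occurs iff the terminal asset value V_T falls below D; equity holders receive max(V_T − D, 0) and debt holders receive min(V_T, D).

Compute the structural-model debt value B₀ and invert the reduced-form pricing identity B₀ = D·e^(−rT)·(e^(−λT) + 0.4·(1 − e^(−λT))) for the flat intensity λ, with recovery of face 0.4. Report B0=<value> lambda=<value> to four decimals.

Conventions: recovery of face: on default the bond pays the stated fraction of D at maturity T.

B0=81.8155 lambda=0.1518

With assets at 210.0981 and a single debt payment of 177.0154 at 6.2402 years:
d₁ = [ln(V₀/D) + (r + σ²/2)T] / (σ√T)
   = [ln(210.0981/177.0154) + (0.0503 + 0.5·0.5278²)·6.2402] / (0.5278·√6.2402)
   = [0.171338 + 1.183057] / 1.318465 = 1.027251
d₂ = d₁ − σ√T = 1.027251 − 1.318465 = -0.291214
N(d₁) = 0.847849,  N(d₂) = 0.385444,  e^(−rT) = 0.730605
E₀ = V₀·N(d₁) − D·e^(−rT)·N(d₂)
   = 210.0981·0.847849 − 177.0154·0.730605·0.385444 = 128.282617
B₀ = V₀ − E₀ = 210.0981 − 128.282617 = 81.815483
e^(−λT) = (B₀·e^(rT)/D − 0.4)/(1 − 0.4) = (81.8155·1.368728/177.0154 − 0.4)/0.6 = 0.38769725
λ = −ln(0.38769725)/6.2402 = 0.151843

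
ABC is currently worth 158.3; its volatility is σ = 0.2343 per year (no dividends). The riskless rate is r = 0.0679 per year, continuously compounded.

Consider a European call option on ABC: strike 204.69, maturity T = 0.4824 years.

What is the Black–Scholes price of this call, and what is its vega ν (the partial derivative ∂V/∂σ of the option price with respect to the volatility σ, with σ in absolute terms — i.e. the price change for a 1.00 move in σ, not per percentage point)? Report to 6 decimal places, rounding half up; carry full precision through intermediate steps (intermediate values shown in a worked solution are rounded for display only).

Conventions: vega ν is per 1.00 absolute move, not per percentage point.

price = 1.106293
ν = 18.923523

σ√T = 0.2343·√0.4824 = 0.162733
d₁ = (ln(S/K) + (r+σ²/2)T) / (σ√T) = (ln(158.3/204.69) + (0.0679+0.2343²/2)·0.4824) / 0.162733 = (-0.257005 + 0.045996) / 0.162733 = -1.296655
d₂ = d₁ − σ√T = -1.296655 − 0.162733 = -1.459388
e^{−rT} = 0.967776
N(d₁) = 0.097375,  N(d₂) = 0.072229
Call price V = S·N(d₁) − K·e^{−rT}·N(d₂) = 15.414461 − 14.308168 = 1.106293
φ(d₁) = (1/√(2π))·e^{−d₁²/2} = 0.172114
ν = S·φ(d₁)·√T = 18.923523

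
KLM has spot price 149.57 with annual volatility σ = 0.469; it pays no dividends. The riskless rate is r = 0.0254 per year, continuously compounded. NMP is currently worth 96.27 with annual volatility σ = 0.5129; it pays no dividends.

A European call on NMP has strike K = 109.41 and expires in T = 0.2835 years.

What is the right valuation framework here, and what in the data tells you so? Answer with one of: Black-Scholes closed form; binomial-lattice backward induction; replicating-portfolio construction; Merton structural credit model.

Key observation: a European-exercise option on NMP struck at 109.41 — a GBM underlying with constant parameters — admits an analytic price: the data contain no early exercise, no discrete tree, no debt structure.

framework: Black-Scholes closed form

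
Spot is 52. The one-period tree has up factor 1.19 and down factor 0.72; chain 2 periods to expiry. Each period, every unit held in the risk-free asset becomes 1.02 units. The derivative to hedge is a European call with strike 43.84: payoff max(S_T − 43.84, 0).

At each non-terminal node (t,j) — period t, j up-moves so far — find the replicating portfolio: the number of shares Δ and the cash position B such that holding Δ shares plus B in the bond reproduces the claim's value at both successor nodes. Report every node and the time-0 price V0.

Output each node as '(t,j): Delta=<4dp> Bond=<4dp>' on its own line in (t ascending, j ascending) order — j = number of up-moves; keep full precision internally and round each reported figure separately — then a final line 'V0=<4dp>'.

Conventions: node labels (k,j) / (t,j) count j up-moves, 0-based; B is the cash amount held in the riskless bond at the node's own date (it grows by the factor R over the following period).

(0,0): Delta=0.7550 Bond=-27.2764
(1,0): Delta=0.0406 Bond=-1.0717
(1,1): Delta=1.0000 Bond=-42.9804
V0=11.9854

Under the risk-neutral measure, an up-move has probability p* = (R−d)/(u−d) = 0.6383 and values discount at R = 1.02.
Expiry values: V(2,0)=0.0000, V(2,1)=0.7136, V(2,2)=29.7972
(1,0): S=37.4400. Δ = (V_up−V_dn)/(S_up−S_dn) = (0.7136−0.0000)/(44.5536−26.9568) = 0.0406. V = [p*·0.7136 + (1−p*)·0.0000]/1.02 = 0.4466. B = V − Δ·S = -1.0717.
(1,1): S=61.8800. Δ = (V_up−V_dn)/(S_up−S_dn) = (29.7972−0.7136)/(73.6372−44.5536) = 1.0000. V = [p*·29.7972 + (1−p*)·0.7136]/1.02 = 18.8996. B = V − Δ·S = -42.9804.
(0,0): S=52.0000. Δ = (V_up−V_dn)/(S_up−S_dn) = (18.8996−0.4466)/(61.8800−37.4400) = 0.7550. V = [p*·18.8996 + (1−p*)·0.4466]/1.02 = 11.9854. B = V − Δ·S = -27.2764.
Sanity check at the root: Δ(0,0)·S0 + B(0,0) reproduces V0 = 11.9854.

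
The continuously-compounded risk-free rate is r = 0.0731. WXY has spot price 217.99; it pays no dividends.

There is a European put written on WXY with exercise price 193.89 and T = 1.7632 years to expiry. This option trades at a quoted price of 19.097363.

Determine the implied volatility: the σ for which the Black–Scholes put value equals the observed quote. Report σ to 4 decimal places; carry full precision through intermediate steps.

At σ = 0.3777 the Black–Scholes value reproduces the quote:
σ√T = 0.3777·√1.7632 = 0.501531
d₁ = (ln(S/K) + (r+σ²/2)T) / (σ√T) = (ln(217.99/193.89) + (0.0731+0.3777²/2)·1.7632) / 0.501531 = (0.117158 + 0.254657) / 0.501531 = 0.741360
d₂ = d₁ − σ√T = 0.741360 − 0.501531 = 0.239829
e^{−rT} = 0.879071
N(−d₁) = 0.229238,  N(−d₂) = 0.405232
V = K·e^{−rT}·N(−d₂) − S·N(−d₁) = 69.068896 − 49.971533 = 19.097363 (the quoted price), and the Black–Scholes price is strictly increasing in σ, so σ is unique

sigma = 0.3777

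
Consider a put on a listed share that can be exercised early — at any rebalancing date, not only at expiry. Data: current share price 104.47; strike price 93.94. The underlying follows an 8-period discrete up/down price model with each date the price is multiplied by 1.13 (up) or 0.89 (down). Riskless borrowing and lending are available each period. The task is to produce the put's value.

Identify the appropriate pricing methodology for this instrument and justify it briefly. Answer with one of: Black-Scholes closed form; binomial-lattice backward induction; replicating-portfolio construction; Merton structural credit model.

framework: binomial-lattice backward induction

Key observation: the put (strike 93.94 on spot 104.47) is American-style on a 8-step discrete price model, so the early-exercise decision at every node requires stepwise backward valuation — a closed form cannot price the exercise right.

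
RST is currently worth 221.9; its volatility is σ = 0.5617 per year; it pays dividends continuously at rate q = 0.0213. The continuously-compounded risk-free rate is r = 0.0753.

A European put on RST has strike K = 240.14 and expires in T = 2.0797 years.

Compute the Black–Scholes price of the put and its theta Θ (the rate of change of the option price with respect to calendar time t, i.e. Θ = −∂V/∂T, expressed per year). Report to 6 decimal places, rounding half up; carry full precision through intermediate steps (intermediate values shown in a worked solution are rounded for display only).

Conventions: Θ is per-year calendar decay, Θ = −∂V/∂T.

σ√T = 0.5617·√2.0797 = 0.810037
d₁ = (ln(S/K) + (r−q+σ²/2)T) / (σ√T) = (ln(221.9/240.14) + (0.0753−0.0213+0.5617²/2)·2.0797) / 0.810037 = (-0.078995 + 0.440384) / 0.810037 = 0.446138
d₂ = d₁ − σ√T = 0.446138 − 0.810037 = -0.363899
e^{−rT} = 0.855045
e^{−qT} = 0.956669
N(−d₁) = 0.327749,  N(−d₂) = 0.642033
Put price V = K·e^{−rT}·N(−d₂) − S·e^{−qT}·N(−d₁) = 131.828961 − 69.576100 = 62.252860
φ(d₁) = (1/√(2π))·e^{−d₁²/2} = 0.361151
Θ = −S·e^{−qT}·φ(d₁)·σ/(2√T) − q·S·e^{−qT}·N(−d₁) + r·K·e^{−rT}·N(−d₂) = −14.930777 − 1.481971 + 9.926721 = -6.486027

price = 62.252860
Θ = -6.486027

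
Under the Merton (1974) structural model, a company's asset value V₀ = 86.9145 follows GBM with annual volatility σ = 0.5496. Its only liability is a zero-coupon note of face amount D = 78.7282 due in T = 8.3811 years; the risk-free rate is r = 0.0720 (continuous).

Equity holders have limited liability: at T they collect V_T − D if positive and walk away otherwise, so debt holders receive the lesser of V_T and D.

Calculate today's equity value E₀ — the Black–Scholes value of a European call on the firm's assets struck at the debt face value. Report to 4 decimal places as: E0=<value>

E0=61.9526

Work the structural quantities from V₀ = 86.9145 against face 78.7282:
d₁ = [ln(V₀/D) + (r + σ²/2)T] / (σ√T)
   = [ln(86.9145/78.7282) + (0.0720 + 0.5·0.5496²)·8.3811] / (0.5496·√8.3811)
   = [0.098923 + 1.869237] / 1.591099 = 1.236982
d₂ = d₁ − σ√T = 1.236982 − 1.591099 = -0.354117
N(d₁) = 0.891953,  N(d₂) = 0.361626,  e^(−rT) = 0.546927
E₀ = V₀·N(d₁) − D·e^(−rT)·N(d₂)
   = 86.9145·0.891953 − 78.7282·0.546927·0.361626 = 61.952565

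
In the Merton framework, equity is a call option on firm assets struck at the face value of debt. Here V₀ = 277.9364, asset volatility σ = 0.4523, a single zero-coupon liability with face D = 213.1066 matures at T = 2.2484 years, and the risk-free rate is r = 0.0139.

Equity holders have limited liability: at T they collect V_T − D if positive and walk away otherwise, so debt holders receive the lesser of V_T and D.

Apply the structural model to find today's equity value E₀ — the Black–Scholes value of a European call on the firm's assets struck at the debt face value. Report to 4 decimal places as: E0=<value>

Apply the equity-as-call identities (strike 213.1066, horizon 2.2484 years):
d₁ = [ln(V₀/D) + (r + σ²/2)T] / (σ√T)
   = [ln(277.9364/213.1066) + (0.0139 + 0.5·0.4523²)·2.2484] / (0.4523·√2.2484)
   = [0.265600 + 0.261236] / 0.678209 = 0.776805
d₂ = d₁ − σ√T = 0.776805 − 0.678209 = 0.098597
N(d₁) = 0.781363,  N(d₂) = 0.539271,  e^(−rT) = 0.969231
E₀ = V₀·N(d₁) − D·e^(−rT)·N(d₂)
   = 277.9364·0.781363 − 213.1066·0.969231·0.539271 = 105.783212

E0=105.7832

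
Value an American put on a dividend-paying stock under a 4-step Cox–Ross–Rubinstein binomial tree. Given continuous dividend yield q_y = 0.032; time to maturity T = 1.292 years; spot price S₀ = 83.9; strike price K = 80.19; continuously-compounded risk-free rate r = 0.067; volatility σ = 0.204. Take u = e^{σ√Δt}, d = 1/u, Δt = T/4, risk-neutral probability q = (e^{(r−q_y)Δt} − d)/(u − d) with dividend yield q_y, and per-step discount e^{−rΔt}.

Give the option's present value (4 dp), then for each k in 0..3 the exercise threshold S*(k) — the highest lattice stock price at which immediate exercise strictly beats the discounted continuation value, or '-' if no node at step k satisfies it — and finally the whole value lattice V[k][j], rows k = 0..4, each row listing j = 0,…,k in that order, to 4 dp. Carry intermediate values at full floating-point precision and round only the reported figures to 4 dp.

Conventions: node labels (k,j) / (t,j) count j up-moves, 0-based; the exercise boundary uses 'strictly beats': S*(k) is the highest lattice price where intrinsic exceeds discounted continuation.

price = 4.4533
boundary = - - 66.5362 59.2524
tree:
4.4533
7.9470 1.4154
13.6538 3.0130 0.0000
20.9376 6.4139 0.0000 0.0000
27.4240 13.6538 0.0000 0.0000 0.0000

params: Δt=0.32300 u=1.12293 d=0.89053 q=0.51997 e^(-rΔt)=0.97859
t_4 payoffs: 27.4240 13.6538 0.0000 0.0000 0.0000
t_3: node(3,0) S=59.2524 payoff=20.9376 vs cont=19.8301 → 20.9376 [stop]  node(3,1) S=74.7154 payoff=5.4746 vs cont=6.4139 → 6.4139 [wait]  node(3,2) S=94.2137 payoff=0.0000 vs cont=0.0000 → 0.0000 [wait]  node(3,3) S=118.8003 payoff=0.0000 vs cont=0.0000 → 0.0000 [wait]  ⇒ S*(3)=59.2524
t_2: node(2,0) S=66.5362 payoff=13.6538 vs cont=13.0992 → 13.6538 [stop]  node(2,1) S=83.9000 payoff=0.0000 vs cont=3.0130 → 3.0130 [wait]  node(2,2) S=105.7951 payoff=0.0000 vs cont=0.0000 → 0.0000 [wait]  ⇒ S*(2)=66.5362
t_1: node(1,0) S=74.7154 payoff=5.4746 vs cont=7.9470 → 7.9470 [wait]  node(1,1) S=94.2137 payoff=0.0000 vs cont=1.4154 → 1.4154 [wait]  ⇒ S*(1)=-
t_0: node(0,0) S=83.9000 payoff=0.0000 vs cont=4.4533 → 4.4533 [wait]  ⇒ S*(0)=-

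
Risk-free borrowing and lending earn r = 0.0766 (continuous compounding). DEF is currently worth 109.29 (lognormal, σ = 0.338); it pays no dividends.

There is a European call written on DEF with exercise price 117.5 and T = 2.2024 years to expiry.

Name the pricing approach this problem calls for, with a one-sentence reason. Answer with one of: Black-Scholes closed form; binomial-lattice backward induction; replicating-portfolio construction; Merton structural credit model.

Key observation: a European claim on DEF (strike 117.5) — a lognormal (GBM) underlying with constant rate and volatility — has an exact closed-form value; no lattice or capital structure is involved.

framework: Black-Scholes closed form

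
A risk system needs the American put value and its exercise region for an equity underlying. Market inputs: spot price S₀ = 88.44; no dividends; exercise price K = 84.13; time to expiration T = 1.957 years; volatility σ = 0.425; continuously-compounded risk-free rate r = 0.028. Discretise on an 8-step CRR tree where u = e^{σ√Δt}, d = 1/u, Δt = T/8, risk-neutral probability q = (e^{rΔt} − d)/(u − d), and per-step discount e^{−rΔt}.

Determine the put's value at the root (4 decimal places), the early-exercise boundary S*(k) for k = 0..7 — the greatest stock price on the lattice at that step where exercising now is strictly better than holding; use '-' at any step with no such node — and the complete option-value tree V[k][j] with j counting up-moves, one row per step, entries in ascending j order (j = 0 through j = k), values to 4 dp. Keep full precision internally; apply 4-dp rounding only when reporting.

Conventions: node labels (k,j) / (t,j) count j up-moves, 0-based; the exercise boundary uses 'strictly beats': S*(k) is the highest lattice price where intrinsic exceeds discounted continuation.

Δt=0.24463  u=1.23393  d=0.81042  q=0.46387  discount=0.99317
step 8 (expiry): payoffs max(K−S,0) = 67.6739 59.0742 45.9805 26.0444 0.0000 0.0000 0.0000 0.0000 0.0000
step 7: (k=7,j=0): S=20.3057, K−S=63.8243, hold=63.2500 ⇒ V=63.8243 exercise | (k=7,j=1): S=30.9171, K−S=53.2129, hold=52.6387 ⇒ V=53.2129 exercise | (k=7,j=2): S=47.0737, K−S=37.0563, hold=36.4820 ⇒ V=37.0563 exercise | (k=7,j=3): S=71.6735, K−S=12.4565, hold=13.8679 ⇒ V=13.8679 continue | (k=7,j=4): S=109.1287, K−S=0.0000, hold=0.0000 ⇒ V=0.0000 continue | (k=7,j=5): S=166.1571, K−S=0.0000, hold=0.0000 ⇒ V=0.0000 continue | (k=7,j=6): S=252.9876, K−S=0.0000, hold=0.0000 ⇒ V=0.0000 continue | (k=7,j=7): S=385.1939, K−S=0.0000, hold=0.0000 ⇒ V=0.0000 continue  boundary S*=47.0737
step 6: (k=6,j=0): S=25.0558, K−S=59.0742, hold=58.4999 ⇒ V=59.0742 exercise | (k=6,j=1): S=38.1495, K−S=45.9805, hold=45.4063 ⇒ V=45.9805 exercise | (k=6,j=2): S=58.0856, K−S=26.0444, hold=26.1203 ⇒ V=26.1203 continue | (k=6,j=3): S=88.4400, K−S=0.0000, hold=7.3842 ⇒ V=7.3842 continue | (k=6,j=4): S=134.6570, K−S=0.0000, hold=0.0000 ⇒ V=0.0000 continue | (k=6,j=5): S=205.0261, K−S=0.0000, hold=0.0000 ⇒ V=0.0000 continue | (k=6,j=6): S=312.1687, K−S=0.0000, hold=0.0000 ⇒ V=0.0000 continue  boundary S*=38.1495
step 5: (k=5,j=0): S=30.9171, K−S=53.2129, hold=52.6387 ⇒ V=53.2129 exercise | (k=5,j=1): S=47.0737, K−S=37.0563, hold=36.5170 ⇒ V=37.0563 exercise | (k=5,j=2): S=71.6735, K−S=12.4565, hold=17.3102 ⇒ V=17.3102 continue | (k=5,j=3): S=109.1287, K−S=0.0000, hold=3.9319 ⇒ V=3.9319 continue | (k=5,j=4): S=166.1571, K−S=0.0000, hold=0.0000 ⇒ V=0.0000 continue | (k=5,j=5): S=252.9876, K−S=0.0000, hold=0.0000 ⇒ V=0.0000 continue  boundary S*=47.0737
step 4: (k=4,j=0): S=38.1495, K−S=45.9805, hold=45.4063 ⇒ V=45.9805 exercise | (k=4,j=1): S=58.0856, K−S=26.0444, hold=27.7062 ⇒ V=27.7062 continue | (k=4,j=2): S=88.4400, K−S=0.0000, hold=11.0286 ⇒ V=11.0286 continue | (k=4,j=3): S=134.6570, K−S=0.0000, hold=2.0936 ⇒ V=2.0936 continue | (k=4,j=4): S=205.0261, K−S=0.0000, hold=0.0000 ⇒ V=0.0000 continue  boundary S*=38.1495
step 3: (k=3,j=0): S=47.0737, K−S=37.0563, hold=37.2476 ⇒ V=37.2476 continue | (k=3,j=1): S=71.6735, K−S=12.4565, hold=19.8337 ⇒ V=19.8337 continue | (k=3,j=2): S=109.1287, K−S=0.0000, hold=6.8369 ⇒ V=6.8369 continue | (k=3,j=3): S=166.1571, K−S=0.0000, hold=1.1148 ⇒ V=1.1148 continue  boundary S*=-
step 2: (k=2,j=0): S=58.0856, K−S=26.0444, hold=28.9707 ⇒ V=28.9707 continue | (k=2,j=1): S=88.4400, K−S=0.0000, hold=13.7106 ⇒ V=13.7106 continue | (k=2,j=2): S=134.6570, K−S=0.0000, hold=4.1540 ⇒ V=4.1540 continue  boundary S*=-
step 1: (k=1,j=0): S=71.6735, K−S=12.4565, hold=21.7426 ⇒ V=21.7426 continue | (k=1,j=1): S=109.1287, K−S=0.0000, hold=9.2143 ⇒ V=9.2143 continue  boundary S*=-
step 0: (k=0,j=0): S=88.4400, K−S=0.0000, hold=15.8223 ⇒ V=15.8223 continue  boundary S*=-

price = 15.8223
boundary = - - - - 38.1495 47.0737 38.1495 47.0737
tree:
15.8223
21.7426 9.2143
28.9707 13.7106 4.1540
37.2476 19.8337 6.8369 1.1148
45.9805 27.7062 11.0286 2.0936 0.0000
53.2129 37.0563 17.3102 3.9319 0.0000 0.0000
59.0742 45.9805 26.1203 7.3842 0.0000 0.0000 0.0000
63.8243 53.2129 37.0563 13.8679 0.0000 0.0000 0.0000 0.0000
67.6739 59.0742 45.9805 26.0444 0.0000 0.0000 0.0000 0.0000 0.0000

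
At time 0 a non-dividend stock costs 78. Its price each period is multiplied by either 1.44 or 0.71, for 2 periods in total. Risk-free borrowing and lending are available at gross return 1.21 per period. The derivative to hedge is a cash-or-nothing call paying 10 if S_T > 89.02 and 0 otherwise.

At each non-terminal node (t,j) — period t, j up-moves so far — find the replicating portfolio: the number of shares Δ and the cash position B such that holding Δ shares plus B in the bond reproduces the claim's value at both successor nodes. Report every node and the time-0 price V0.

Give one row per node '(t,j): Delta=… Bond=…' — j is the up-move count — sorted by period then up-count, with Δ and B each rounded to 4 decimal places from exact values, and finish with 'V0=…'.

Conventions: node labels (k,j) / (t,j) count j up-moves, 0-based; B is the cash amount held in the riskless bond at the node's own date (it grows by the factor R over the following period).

(0,0): Delta=0.0994 Bond=-4.5500
(1,0): Delta=0.0000 Bond=0.0000
(1,1): Delta=0.1220 Bond=-8.0380
V0=3.2042

Under the risk-neutral measure, an up-move has probability p* = (R−d)/(u−d) = 0.6849 and values discount at R = 1.21.
Expiry values: V(2,0)=0.0000, V(2,1)=0.0000, V(2,2)=10.0000
(1,0): S=55.3800. Δ = (V_up−V_dn)/(S_up−S_dn) = (0.0000−0.0000)/(79.7472−39.3198) = 0.0000. V = [p*·0.0000 + (1−p*)·0.0000]/1.21 = 0.0000. B = V − Δ·S = 0.0000.
(1,1): S=112.3200. Δ = (V_up−V_dn)/(S_up−S_dn) = (10.0000−0.0000)/(161.7408−79.7472) = 0.1220. V = [p*·10.0000 + (1−p*)·0.0000]/1.21 = 5.6606. B = V − Δ·S = -8.0380.
(0,0): S=78.0000. Δ = (V_up−V_dn)/(S_up−S_dn) = (5.6606−0.0000)/(112.3200−55.3800) = 0.0994. V = [p*·5.6606 + (1−p*)·0.0000]/1.21 = 3.2042. B = V − Δ·S = -4.5500.
Check: Δ(0,0)·S0 + B(0,0) = 3.2042 = V0.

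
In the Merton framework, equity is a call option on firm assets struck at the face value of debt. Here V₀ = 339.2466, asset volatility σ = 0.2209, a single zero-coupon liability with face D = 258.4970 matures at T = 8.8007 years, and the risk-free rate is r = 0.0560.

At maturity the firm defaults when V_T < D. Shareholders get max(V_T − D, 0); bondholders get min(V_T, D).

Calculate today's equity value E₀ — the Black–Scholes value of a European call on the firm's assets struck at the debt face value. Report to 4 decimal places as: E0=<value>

Apply the equity-as-call identities (strike 258.4970, horizon 8.8007 years):
d₁ = [ln(V₀/D) + (r + σ²/2)T] / (σ√T)
   = [ln(339.2466/258.4970) + (0.0560 + 0.5·0.2209²)·8.8007] / (0.2209·√8.8007)
   = [0.271843 + 0.707562] / 0.655321 = 1.494542
d₂ = d₁ − σ√T = 1.494542 − 0.655321 = 0.839221
N(d₁) = 0.932483,  N(d₂) = 0.799327,  e^(−rT) = 0.610889
E₀ = V₀·N(d₁) − D·e^(−rT)·N(d₂)
   = 339.2466·0.932483 − 258.4970·0.610889·0.799327 = 190.117441

E0=190.1174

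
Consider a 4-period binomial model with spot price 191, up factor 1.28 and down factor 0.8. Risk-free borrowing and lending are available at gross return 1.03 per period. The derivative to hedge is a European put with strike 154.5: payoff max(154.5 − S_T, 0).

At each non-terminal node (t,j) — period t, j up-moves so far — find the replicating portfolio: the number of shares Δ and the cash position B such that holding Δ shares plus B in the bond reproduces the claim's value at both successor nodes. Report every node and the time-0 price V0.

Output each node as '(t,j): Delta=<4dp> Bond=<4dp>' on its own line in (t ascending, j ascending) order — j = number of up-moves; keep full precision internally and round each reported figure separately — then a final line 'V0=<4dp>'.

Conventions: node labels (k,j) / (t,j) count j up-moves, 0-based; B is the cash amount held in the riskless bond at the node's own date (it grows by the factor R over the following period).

No-arbitrage ⇒ martingale measure with p* = (R−d)/(u−d) = 0.4792.
At maturity the claim pays: V(4,0)=76.2664, V(4,1)=29.3262, V(4,2)=0.0000, V(4,3)=0.0000, V(4,4)=0.0000
  t=3,j=0: stock 97.7920 → up 125.1738 (V=29.3262), down 78.2336 (V=76.2664). Price 52.2080; hedge Δ=-1.0000, bond B=150.0000.
  t=3,j=1: stock 156.4672 → up 200.2780 (V=0.0000), down 125.1738 (V=29.3262). Price 14.8292; hedge Δ=-0.3905, bond B=75.9255.
  t=3,j=2: stock 250.3475 → up 320.4448 (V=0.0000), down 200.2780 (V=0.0000). Price 0.0000; hedge Δ=0.0000, bond B=0.0000.
  t=3,j=3: stock 400.5560 → up 512.7117 (V=0.0000), down 320.4448 (V=0.0000). Price 0.0000; hedge Δ=0.0000, bond B=0.0000.
  t=2,j=0: stock 122.2400 → up 156.4672 (V=14.8292), down 97.7920 (V=52.2080). Price 33.2984; hedge Δ=-0.6370, bond B=111.1709.
  t=2,j=1: stock 195.5840 → up 250.3475 (V=0.0000), down 156.4672 (V=14.8292). Price 7.4986; hedge Δ=-0.1580, bond B=38.3928.
  t=2,j=2: stock 312.9344 → up 400.5560 (V=0.0000), down 250.3475 (V=0.0000). Price 0.0000; hedge Δ=0.0000, bond B=0.0000.
  t=1,j=0: stock 152.8000 → up 195.5840 (V=7.4986), down 122.2400 (V=33.2984). Price 20.3262; hedge Δ=-0.3518, bond B=74.0758.
  t=1,j=1: stock 244.4800 → up 312.9344 (V=0.0000), down 195.5840 (V=7.4986). Price 3.7918; hedge Δ=-0.0639, bond B=19.4138.
  t=0,j=0: stock 191.0000 → up 244.4800 (V=3.7918), down 152.8000 (V=20.3262). Price 12.0422; hedge Δ=-0.1803, bond B=46.4889.
As a check, the time-0 holding Δ(0,0)·S0 + B(0,0) comes to 12.0422 — exactly V0.

(0,0): Delta=-0.1803 Bond=46.4889
(1,0): Delta=-0.3518 Bond=74.0758
(1,1): Delta=-0.0639 Bond=19.4138
(2,0): Delta=-0.6370 Bond=111.1709
(2,1): Delta=-0.1580 Bond=38.3928
(2,2): Delta=0.0000 Bond=0.0000
(3,0): Delta=-1.0000 Bond=150.0000
(3,1): Delta=-0.3905 Bond=75.9255
(3,2): Delta=0.0000 Bond=0.0000
(3,3): Delta=0.0000 Bond=0.0000
V0=12.0422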